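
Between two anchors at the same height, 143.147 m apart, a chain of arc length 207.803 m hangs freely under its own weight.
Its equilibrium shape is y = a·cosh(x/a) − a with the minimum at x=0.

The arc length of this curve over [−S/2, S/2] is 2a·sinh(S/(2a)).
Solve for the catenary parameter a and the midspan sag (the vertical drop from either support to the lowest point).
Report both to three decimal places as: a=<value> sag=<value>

a=46.162 sag=67.532

seed: a₀ = √(S³/(24(L−S))) = √(143.147³/(24·64.656)) = 43.477377
iter 1: u=1.646224  f(a)=+9.348e+00  f'(a)=-3.862e+00  a ← 43.477377 − (+9.348e+00/-3.862e+00) = 45.897729
iter 2: u=1.559413  f(a)=+8.374e-01  f'(a)=-3.199e+00  a ← 45.897729 − (+8.374e-01/-3.199e+00) = 46.159523
iter 3: u=1.550568  f(a)=+8.180e-03  f'(a)=-3.137e+00  a ← 46.159523 − (+8.180e-03/-3.137e+00) = 46.162131
iter 4: u=1.550481  f(a)=+7.974e-07  f'(a)=-3.136e+00  a ← 46.162131 − (+7.974e-07/-3.136e+00) = 46.162131
iter 5: u=1.550481  f(a)=-2.842e-14  f'(a)=-3.136e+00  a ← 46.162131 − (-2.842e-14/-3.136e+00) = 46.162131
converged: |Δa| < 1e-12 after 5 iterations
sag = a·(cosh(S/(2a)) − 1) = 46.162131·(cosh(1.550481) − 1) = 67.532478
T_max/T_min = cosh(S/(2a)) = 2.462941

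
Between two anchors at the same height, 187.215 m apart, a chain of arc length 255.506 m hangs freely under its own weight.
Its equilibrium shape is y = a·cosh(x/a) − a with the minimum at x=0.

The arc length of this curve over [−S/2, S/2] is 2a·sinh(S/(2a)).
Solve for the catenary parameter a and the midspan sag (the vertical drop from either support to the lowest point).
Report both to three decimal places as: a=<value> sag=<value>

seed: a₀ = √(S³/(24(L−S))) = √(187.215³/(24·68.291)) = 63.273755
iter 1: u=1.479405  f(a)=+7.875e+00  f'(a)=-2.669e+00  a ← 63.273755 − (+7.875e+00/-2.669e+00) = 66.223655
iter 2: u=1.413505  f(a)=+5.842e-01  f'(a)=-2.287e+00  a ← 66.223655 − (+5.842e-01/-2.287e+00) = 66.479112
iter 3: u=1.408074  f(a)=+3.784e-03  f'(a)=-2.257e+00  a ← 66.479112 − (+3.784e-03/-2.257e+00) = 66.480788
iter 4: u=1.408038  f(a)=+1.611e-07  f'(a)=-2.257e+00  a ← 66.480788 − (+1.611e-07/-2.257e+00) = 66.480788
iter 5: u=1.408038  f(a)=+5.684e-14  f'(a)=-2.257e+00  a ← 66.480788 − (+5.684e-14/-2.257e+00) = 66.480788
converged: |Δa| < 1e-12 after 5 iterations
sag = a·(cosh(S/(2a)) − 1) = 66.480788·(cosh(1.408038) − 1) = 77.534920
T_max/T_min = cosh(S/(2a)) = 2.166276

a=66.481 sag=77.535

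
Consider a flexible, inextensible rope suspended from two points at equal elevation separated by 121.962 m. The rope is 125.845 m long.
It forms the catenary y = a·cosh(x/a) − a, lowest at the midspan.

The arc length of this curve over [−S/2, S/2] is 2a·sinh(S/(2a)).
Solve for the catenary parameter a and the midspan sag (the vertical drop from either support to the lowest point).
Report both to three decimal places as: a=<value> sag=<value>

seed: a₀ = √(S³/(24(L−S))) = √(121.962³/(24·3.883)) = 139.523541
iter 1: u=0.437066  f(a)=+3.726e-02  f'(a)=-5.673e-02  a ← 139.523541 − (+3.726e-02/-5.673e-02) = 140.180267
iter 2: u=0.435018  f(a)=+2.647e-04  f'(a)=-5.593e-02  a ← 140.180267 − (+2.647e-04/-5.593e-02) = 140.184999
iter 3: u=0.435004  f(a)=+1.357e-08  f'(a)=-5.592e-02  a ← 140.184999 − (+1.357e-08/-5.592e-02) = 140.185000
iter 4: u=0.435004  f(a)=+1.421e-14  f'(a)=-5.592e-02  a ← 140.185000 − (+1.421e-14/-5.592e-02) = 140.185000
converged: |Δa| < 1e-12 after 4 iterations
sag = a·(cosh(S/(2a)) − 1) = 140.185000·(cosh(0.435004) − 1) = 13.473958
T_max/T_min = cosh(S/(2a)) = 1.096116

a=140.185 sag=13.474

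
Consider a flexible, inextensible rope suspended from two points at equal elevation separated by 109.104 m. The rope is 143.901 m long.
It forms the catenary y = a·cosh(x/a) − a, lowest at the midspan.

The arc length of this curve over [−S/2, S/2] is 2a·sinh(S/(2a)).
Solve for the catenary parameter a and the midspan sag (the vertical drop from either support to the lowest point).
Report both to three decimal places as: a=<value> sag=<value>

a=41.198 sag=41.712

seed: a₀ = √(S³/(24(L−S))) = √(109.104³/(24·34.797)) = 39.435240
iter 1: u=1.383331  f(a)=+3.485e+00  f'(a)=-2.126e+00  a ← 39.435240 − (+3.485e+00/-2.126e+00) = 41.074254
iter 2: u=1.328131  f(a)=+2.291e-01  f'(a)=-1.855e+00  a ← 41.074254 − (+2.291e-01/-1.855e+00) = 41.197718
iter 3: u=1.324151  f(a)=+1.143e-03  f'(a)=-1.837e+00  a ← 41.197718 − (+1.143e-03/-1.837e+00) = 41.198341
iter 4: u=1.324131  f(a)=+2.880e-08  f'(a)=-1.837e+00  a ← 41.198341 − (+2.880e-08/-1.837e+00) = 41.198341
iter 5: u=1.324131  f(a)=-2.842e-14  f'(a)=-1.837e+00  a ← 41.198341 − (-2.842e-14/-1.837e+00) = 41.198341
converged: |Δa| < 1e-12 after 5 iterations
sag = a·(cosh(S/(2a)) − 1) = 41.198341·(cosh(1.324131) − 1) = 41.712320
T_max/T_min = cosh(S/(2a)) = 2.012476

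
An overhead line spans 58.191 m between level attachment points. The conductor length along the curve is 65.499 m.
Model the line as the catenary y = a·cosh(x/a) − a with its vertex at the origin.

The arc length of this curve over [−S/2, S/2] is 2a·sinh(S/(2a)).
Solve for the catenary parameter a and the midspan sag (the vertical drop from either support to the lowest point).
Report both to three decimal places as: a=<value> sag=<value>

a=34.132 sag=13.170

seed: a₀ = √(S³/(24(L−S))) = √(58.191³/(24·7.308)) = 33.518057
iter 1: u=0.868054  f(a)=+2.803e-01  f'(a)=-4.698e-01  a ← 33.518057 − (+2.803e-01/-4.698e-01) = 34.114730
iter 2: u=0.852872  f(a)=+7.661e-03  f'(a)=-4.445e-01  a ← 34.114730 − (+7.661e-03/-4.445e-01) = 34.131965
iter 3: u=0.852441  f(a)=+6.077e-06  f'(a)=-4.438e-01  a ← 34.131965 − (+6.077e-06/-4.438e-01) = 34.131979
iter 4: u=0.852441  f(a)=+3.823e-12  f'(a)=-4.438e-01  a ← 34.131979 − (+3.823e-12/-4.438e-01) = 34.131979
converged: |Δa| < 1e-12 after 4 iterations
sag = a·(cosh(S/(2a)) − 1) = 34.131979·(cosh(0.852441) − 1) = 13.170471
T_max/T_min = cosh(S/(2a)) = 1.385869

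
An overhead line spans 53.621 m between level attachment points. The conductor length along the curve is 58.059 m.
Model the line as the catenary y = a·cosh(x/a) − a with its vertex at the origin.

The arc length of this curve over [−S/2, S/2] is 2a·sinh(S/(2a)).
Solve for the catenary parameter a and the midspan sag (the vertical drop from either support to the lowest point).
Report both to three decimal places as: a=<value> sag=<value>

a=38.509 sag=9.716

seed: a₀ = √(S³/(24(L−S))) = √(53.621³/(24·4.438)) = 38.045482
iter 1: u=0.704696  f(a)=+1.115e-01  f'(a)=-2.451e-01  a ← 38.045482 − (+1.115e-01/-2.451e-01) = 38.500440
iter 2: u=0.696369  f(a)=+2.032e-03  f'(a)=-2.362e-01  a ← 38.500440 − (+2.032e-03/-2.362e-01) = 38.509040
iter 3: u=0.696213  f(a)=+7.023e-07  f'(a)=-2.361e-01  a ← 38.509040 − (+7.023e-07/-2.361e-01) = 38.509043
iter 4: u=0.696213  f(a)=+7.816e-14  f'(a)=-2.361e-01  a ← 38.509043 − (+7.816e-14/-2.361e-01) = 38.509043
converged: |Δa| < 1e-12 after 4 iterations
sag = a·(cosh(S/(2a)) − 1) = 38.509043·(cosh(0.696213) − 1) = 9.716036
T_max/T_min = cosh(S/(2a)) = 1.252305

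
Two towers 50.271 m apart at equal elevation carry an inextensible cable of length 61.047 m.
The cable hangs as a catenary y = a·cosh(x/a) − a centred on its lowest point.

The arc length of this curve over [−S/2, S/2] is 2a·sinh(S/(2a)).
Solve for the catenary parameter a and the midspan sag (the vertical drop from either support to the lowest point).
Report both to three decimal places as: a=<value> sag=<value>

seed: a₀ = √(S³/(24(L−S))) = √(50.271³/(24·10.776)) = 22.163680
iter 1: u=1.134085  f(a)=+7.146e-01  f'(a)=-1.103e+00  a ← 22.163680 − (+7.146e-01/-1.103e+00) = 22.811327
iter 2: u=1.101887  f(a)=+3.252e-02  f'(a)=-1.005e+00  a ← 22.811327 − (+3.252e-02/-1.005e+00) = 22.843683
iter 3: u=1.100326  f(a)=+7.445e-05  f'(a)=-1.000e+00  a ← 22.843683 − (+7.445e-05/-1.000e+00) = 22.843758
iter 4: u=1.100322  f(a)=+3.922e-10  f'(a)=-1.000e+00  a ← 22.843758 − (+3.922e-10/-1.000e+00) = 22.843758
iter 5: u=1.100322  f(a)=-7.105e-15  f'(a)=-1.000e+00  a ← 22.843758 − (-7.105e-15/-1.000e+00) = 22.843758
converged: |Δa| < 1e-12 after 5 iterations
sag = a·(cosh(S/(2a)) − 1) = 22.843758·(cosh(1.100322) − 1) = 15.281317
T_max/T_min = cosh(S/(2a)) = 1.668949

a=22.844 sag=15.281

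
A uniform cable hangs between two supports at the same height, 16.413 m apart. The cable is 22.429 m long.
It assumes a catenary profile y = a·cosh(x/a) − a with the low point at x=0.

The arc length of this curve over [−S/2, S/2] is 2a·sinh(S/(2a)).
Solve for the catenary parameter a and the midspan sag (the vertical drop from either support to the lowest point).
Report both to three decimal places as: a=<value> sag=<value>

a=5.816 sag=6.817

seed: a₀ = √(S³/(24(L−S))) = √(16.413³/(24·6.016)) = 5.533787
iter 1: u=1.482981  f(a)=+6.972e-01  f'(a)=-2.692e+00  a ← 5.533787 − (+6.972e-01/-2.692e+00) = 5.792835
iter 2: u=1.416664  f(a)=+5.195e-02  f'(a)=-2.304e+00  a ← 5.792835 − (+5.195e-02/-2.304e+00) = 5.815381
iter 3: u=1.411172  f(a)=+3.397e-04  f'(a)=-2.274e+00  a ← 5.815381 − (+3.397e-04/-2.274e+00) = 5.815530
iter 4: u=1.411135  f(a)=+1.473e-08  f'(a)=-2.274e+00  a ← 5.815530 − (+1.473e-08/-2.274e+00) = 5.815530
iter 5: u=1.411135  f(a)=-3.553e-15  f'(a)=-2.274e+00  a ← 5.815530 − (-3.553e-15/-2.274e+00) = 5.815530
converged: |Δa| < 1e-12 after 5 iterations
sag = a·(cosh(S/(2a)) − 1) = 5.815530·(cosh(1.411135) − 1) = 6.817182
T_max/T_min = cosh(S/(2a)) = 2.172237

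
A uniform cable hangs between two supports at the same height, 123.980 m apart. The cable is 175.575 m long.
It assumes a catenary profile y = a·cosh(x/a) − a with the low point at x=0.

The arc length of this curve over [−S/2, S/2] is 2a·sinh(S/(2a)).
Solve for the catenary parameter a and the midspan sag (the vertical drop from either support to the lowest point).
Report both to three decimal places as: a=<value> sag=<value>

seed: a₀ = √(S³/(24(L−S))) = √(123.980³/(24·51.595)) = 39.229974
iter 1: u=1.580169  f(a)=+6.838e+00  f'(a)=-3.349e+00  a ← 39.229974 − (+6.838e+00/-3.349e+00) = 41.272063
iter 2: u=1.501985  f(a)=+5.702e-01  f'(a)=-2.811e+00  a ← 41.272063 − (+5.702e-01/-2.811e+00) = 41.474885
iter 3: u=1.494639  f(a)=+4.762e-03  f'(a)=-2.765e+00  a ← 41.474885 − (+4.762e-03/-2.765e+00) = 41.476608
iter 4: u=1.494577  f(a)=+3.382e-07  f'(a)=-2.764e+00  a ← 41.476608 − (+3.382e-07/-2.764e+00) = 41.476608
iter 5: u=1.494577  f(a)=+0.000e+00  f'(a)=-2.764e+00  a ← 41.476608 − (+0.000e+00/-2.764e+00) = 41.476608
converged: |Δa| < 1e-12 after 5 iterations
sag = a·(cosh(S/(2a)) − 1) = 41.476608·(cosh(1.494577) − 1) = 55.615895
T_max/T_min = cosh(S/(2a)) = 2.340898

a=41.477 sag=55.616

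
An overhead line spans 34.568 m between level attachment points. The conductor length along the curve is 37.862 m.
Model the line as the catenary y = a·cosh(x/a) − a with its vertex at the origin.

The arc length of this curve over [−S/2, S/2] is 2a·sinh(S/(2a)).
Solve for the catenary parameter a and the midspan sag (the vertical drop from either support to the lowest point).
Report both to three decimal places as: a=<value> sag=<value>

seed: a₀ = √(S³/(24(L−S))) = √(34.568³/(24·3.294)) = 22.858302
iter 1: u=0.756137  f(a)=+9.546e-02  f'(a)=-3.050e-01  a ← 22.858302 − (+9.546e-02/-3.050e-01) = 23.171250
iter 2: u=0.745924  f(a)=+1.996e-03  f'(a)=-2.924e-01  a ← 23.171250 − (+1.996e-03/-2.924e-01) = 23.178075
iter 3: u=0.745705  f(a)=+9.136e-07  f'(a)=-2.921e-01  a ← 23.178075 − (+9.136e-07/-2.921e-01) = 23.178078
iter 4: u=0.745705  f(a)=+1.990e-13  f'(a)=-2.921e-01  a ← 23.178078 − (+1.990e-13/-2.921e-01) = 23.178078
converged: |Δa| < 1e-12 after 4 iterations
sag = a·(cosh(S/(2a)) − 1) = 23.178078·(cosh(0.745705) − 1) = 6.748600
T_max/T_min = cosh(S/(2a)) = 1.291163

a=23.178 sag=6.749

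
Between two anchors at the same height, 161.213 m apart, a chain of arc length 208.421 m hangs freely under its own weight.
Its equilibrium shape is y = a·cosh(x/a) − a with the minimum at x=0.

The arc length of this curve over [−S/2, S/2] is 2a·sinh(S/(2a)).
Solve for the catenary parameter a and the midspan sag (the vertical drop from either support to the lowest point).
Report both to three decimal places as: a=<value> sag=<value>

a=63.321 sag=58.619

seed: a₀ = √(S³/(24(L−S))) = √(161.213³/(24·47.208)) = 60.811633
iter 1: u=1.325511  f(a)=+4.325e+00  f'(a)=-1.843e+00  a ← 60.811633 − (+4.325e+00/-1.843e+00) = 63.158241
iter 2: u=1.276263  f(a)=+2.629e-01  f'(a)=-1.625e+00  a ← 63.158241 − (+2.629e-01/-1.625e+00) = 63.320035
iter 3: u=1.273002  f(a)=+1.111e-03  f'(a)=-1.611e+00  a ← 63.320035 − (+1.111e-03/-1.611e+00) = 63.320724
iter 4: u=1.272988  f(a)=+2.002e-08  f'(a)=-1.611e+00  a ← 63.320724 − (+2.002e-08/-1.611e+00) = 63.320724
iter 5: u=1.272988  f(a)=+5.684e-14  f'(a)=-1.611e+00  a ← 63.320724 − (+5.684e-14/-1.611e+00) = 63.320724
converged: |Δa| < 1e-12 after 5 iterations
sag = a·(cosh(S/(2a)) − 1) = 63.320724·(cosh(1.272988) − 1) = 58.619189
T_max/T_min = cosh(S/(2a)) = 1.925750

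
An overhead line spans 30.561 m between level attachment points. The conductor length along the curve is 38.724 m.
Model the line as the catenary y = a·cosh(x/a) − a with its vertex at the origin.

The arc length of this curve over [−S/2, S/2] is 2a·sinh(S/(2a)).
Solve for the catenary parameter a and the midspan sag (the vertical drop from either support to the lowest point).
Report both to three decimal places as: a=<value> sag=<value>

a=12.527 sag=10.534

seed: a₀ = √(S³/(24(L−S))) = √(30.561³/(24·8.163)) = 12.070377
iter 1: u=1.265951  f(a)=+6.796e-01  f'(a)=-1.582e+00  a ← 12.070377 − (+6.796e-01/-1.582e+00) = 12.499951
iter 2: u=1.222445  f(a)=+3.797e-02  f'(a)=-1.410e+00  a ← 12.499951 − (+3.797e-02/-1.410e+00) = 12.526881
iter 3: u=1.219817  f(a)=+1.340e-04  f'(a)=-1.400e+00  a ← 12.526881 − (+1.340e-04/-1.400e+00) = 12.526977
iter 4: u=1.219807  f(a)=+1.682e-09  f'(a)=-1.400e+00  a ← 12.526977 − (+1.682e-09/-1.400e+00) = 12.526977
iter 5: u=1.219807  f(a)=+0.000e+00  f'(a)=-1.400e+00  a ← 12.526977 − (+0.000e+00/-1.400e+00) = 12.526977
converged: |Δa| < 1e-12 after 5 iterations
sag = a·(cosh(S/(2a)) − 1) = 12.526977·(cosh(1.219807) − 1) = 10.534077
T_max/T_min = cosh(S/(2a)) = 1.840911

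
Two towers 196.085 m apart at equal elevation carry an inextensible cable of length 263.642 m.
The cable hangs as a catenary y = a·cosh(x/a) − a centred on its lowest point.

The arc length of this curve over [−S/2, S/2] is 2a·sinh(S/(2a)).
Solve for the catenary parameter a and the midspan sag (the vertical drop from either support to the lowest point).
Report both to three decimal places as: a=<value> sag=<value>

a=71.468 sag=78.480

seed: a₀ = √(S³/(24(L−S))) = √(196.085³/(24·67.557)) = 68.190796
iter 1: u=1.437767  f(a)=+7.336e+00  f'(a)=-2.422e+00  a ← 68.190796 − (+7.336e+00/-2.422e+00) = 71.219301
iter 2: u=1.376628  f(a)=+5.170e-01  f'(a)=-2.092e+00  a ← 71.219301 − (+5.170e-01/-2.092e+00) = 71.466460
iter 3: u=1.371867  f(a)=+2.999e-03  f'(a)=-2.068e+00  a ← 71.466460 − (+2.999e-03/-2.068e+00) = 71.467911
iter 4: u=1.371839  f(a)=+1.022e-07  f'(a)=-2.068e+00  a ← 71.467911 − (+1.022e-07/-2.068e+00) = 71.467911
iter 5: u=1.371839  f(a)=+5.684e-14  f'(a)=-2.068e+00  a ← 71.467911 − (+5.684e-14/-2.068e+00) = 71.467911
converged: |Δa| < 1e-12 after 5 iterations
sag = a·(cosh(S/(2a)) − 1) = 71.467911·(cosh(1.371839) − 1) = 78.480208
T_max/T_min = cosh(S/(2a)) = 2.098118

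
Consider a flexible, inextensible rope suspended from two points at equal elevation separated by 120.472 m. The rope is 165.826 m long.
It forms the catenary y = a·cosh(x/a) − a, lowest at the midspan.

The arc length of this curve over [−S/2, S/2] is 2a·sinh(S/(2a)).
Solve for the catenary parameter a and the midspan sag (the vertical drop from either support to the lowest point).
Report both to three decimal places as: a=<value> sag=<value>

seed: a₀ = √(S³/(24(L−S))) = √(120.472³/(24·45.354)) = 40.078897
iter 1: u=1.502936  f(a)=+5.407e+00  f'(a)=-2.817e+00  a ← 40.078897 − (+5.407e+00/-2.817e+00) = 41.997860
iter 2: u=1.434264  f(a)=+4.126e-01  f'(a)=-2.402e+00  a ← 41.997860 − (+4.126e-01/-2.402e+00) = 42.169582
iter 3: u=1.428423  f(a)=+2.841e-03  f'(a)=-2.369e+00  a ← 42.169582 − (+2.841e-03/-2.369e+00) = 42.170781
iter 4: u=1.428382  f(a)=+1.367e-07  f'(a)=-2.369e+00  a ← 42.170781 − (+1.367e-07/-2.369e+00) = 42.170781
iter 5: u=1.428382  f(a)=+0.000e+00  f'(a)=-2.369e+00  a ← 42.170781 − (+0.000e+00/-2.369e+00) = 42.170781
converged: |Δa| < 1e-12 after 5 iterations
sag = a·(cosh(S/(2a)) − 1) = 42.170781·(cosh(1.428382) − 1) = 50.850401
T_max/T_min = cosh(S/(2a)) = 2.205821

a=42.171 sag=50.850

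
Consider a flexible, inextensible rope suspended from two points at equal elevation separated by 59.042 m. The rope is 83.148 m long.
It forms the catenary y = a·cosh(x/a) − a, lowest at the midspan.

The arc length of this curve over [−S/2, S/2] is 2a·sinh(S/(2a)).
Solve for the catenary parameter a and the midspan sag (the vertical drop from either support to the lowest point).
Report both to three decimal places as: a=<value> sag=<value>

seed: a₀ = √(S³/(24(L−S))) = √(59.042³/(24·24.106)) = 18.861377
iter 1: u=1.565156  f(a)=+3.131e+00  f'(a)=-3.240e+00  a ← 18.861377 − (+3.131e+00/-3.240e+00) = 19.827796
iter 2: u=1.488869  f(a)=+2.567e-01  f'(a)=-2.728e+00  a ← 19.827796 − (+2.567e-01/-2.728e+00) = 19.921893
iter 3: u=1.481837  f(a)=+2.067e-03  f'(a)=-2.684e+00  a ← 19.921893 − (+2.067e-03/-2.684e+00) = 19.922663
iter 4: u=1.481780  f(a)=+1.363e-07  f'(a)=-2.684e+00  a ← 19.922663 − (+1.363e-07/-2.684e+00) = 19.922663
iter 5: u=1.481780  f(a)=+0.000e+00  f'(a)=-2.684e+00  a ← 19.922663 − (+0.000e+00/-2.684e+00) = 19.922663
converged: |Δa| < 1e-12 after 5 iterations
sag = a·(cosh(S/(2a)) − 1) = 19.922663·(cosh(1.481780) − 1) = 26.178422
T_max/T_min = cosh(S/(2a)) = 2.314002

a=19.923 sag=26.178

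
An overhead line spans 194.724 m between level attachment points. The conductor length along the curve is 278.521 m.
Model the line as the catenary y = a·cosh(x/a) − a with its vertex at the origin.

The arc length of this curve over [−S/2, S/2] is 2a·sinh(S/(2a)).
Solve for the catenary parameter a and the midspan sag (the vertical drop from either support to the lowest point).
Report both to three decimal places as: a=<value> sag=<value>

seed: a₀ = √(S³/(24(L−S))) = √(194.724³/(24·83.797)) = 60.591174
iter 1: u=1.606868  f(a)=+1.151e+01  f'(a)=-3.549e+00  a ← 60.591174 − (+1.151e+01/-3.549e+00) = 63.833475
iter 2: u=1.525250  f(a)=+9.882e-01  f'(a)=-2.964e+00  a ← 63.833475 − (+9.882e-01/-2.964e+00) = 64.166936
iter 3: u=1.517324  f(a)=+8.801e-03  f'(a)=-2.911e+00  a ← 64.166936 − (+8.801e-03/-2.911e+00) = 64.169959
iter 4: u=1.517252  f(a)=+7.117e-07  f'(a)=-2.911e+00  a ← 64.169959 − (+7.117e-07/-2.911e+00) = 64.169960
iter 5: u=1.517252  f(a)=+5.684e-14  f'(a)=-2.911e+00  a ← 64.169960 − (+5.684e-14/-2.911e+00) = 64.169960
converged: |Δa| < 1e-12 after 5 iterations
sag = a·(cosh(S/(2a)) − 1) = 64.169960·(cosh(1.517252) − 1) = 89.163894
T_max/T_min = cosh(S/(2a)) = 2.389496

a=64.170 sag=89.164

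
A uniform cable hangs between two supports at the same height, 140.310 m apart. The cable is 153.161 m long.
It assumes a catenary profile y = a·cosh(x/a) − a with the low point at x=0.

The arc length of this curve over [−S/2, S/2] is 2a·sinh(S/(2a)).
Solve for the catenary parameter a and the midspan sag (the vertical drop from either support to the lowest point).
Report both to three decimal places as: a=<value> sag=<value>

seed: a₀ = √(S³/(24(L−S))) = √(140.310³/(24·12.851)) = 94.636540
iter 1: u=0.741310  f(a)=+3.578e-01  f'(a)=-2.868e-01  a ← 94.636540 − (+3.578e-01/-2.868e-01) = 95.883938
iter 2: u=0.731666  f(a)=+7.196e-03  f'(a)=-2.754e-01  a ← 95.883938 − (+7.196e-03/-2.754e-01) = 95.910072
iter 3: u=0.731466  f(a)=+3.044e-06  f'(a)=-2.751e-01  a ← 95.910072 − (+3.044e-06/-2.751e-01) = 95.910083
iter 4: u=0.731466  f(a)=+5.400e-13  f'(a)=-2.751e-01  a ← 95.910083 − (+5.400e-13/-2.751e-01) = 95.910083
converged: |Δa| < 1e-12 after 4 iterations
sag = a·(cosh(S/(2a)) − 1) = 95.910083·(cosh(0.731466) − 1) = 26.822623
T_max/T_min = cosh(S/(2a)) = 1.279664

a=95.910 sag=26.823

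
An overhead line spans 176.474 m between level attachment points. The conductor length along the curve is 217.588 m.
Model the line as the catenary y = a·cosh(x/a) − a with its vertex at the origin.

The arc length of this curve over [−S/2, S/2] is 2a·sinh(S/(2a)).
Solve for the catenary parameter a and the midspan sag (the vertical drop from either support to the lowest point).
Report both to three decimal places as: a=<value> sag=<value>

seed: a₀ = √(S³/(24(L−S))) = √(176.474³/(24·41.114)) = 74.631231
iter 1: u=1.182307  f(a)=+2.971e+00  f'(a)=-1.264e+00  a ← 74.631231 − (+2.971e+00/-1.264e+00) = 76.982333
iter 2: u=1.146198  f(a)=+1.462e-01  f'(a)=-1.142e+00  a ← 76.982333 − (+1.462e-01/-1.142e+00) = 77.110319
iter 3: u=1.144296  f(a)=+3.944e-04  f'(a)=-1.136e+00  a ← 77.110319 − (+3.944e-04/-1.136e+00) = 77.110666
iter 4: u=1.144290  f(a)=+2.888e-09  f'(a)=-1.136e+00  a ← 77.110666 − (+2.888e-09/-1.136e+00) = 77.110666
iter 5: u=1.144290  f(a)=+2.842e-14  f'(a)=-1.136e+00  a ← 77.110666 − (+2.842e-14/-1.136e+00) = 77.110666
converged: |Δa| < 1e-12 after 5 iterations
sag = a·(cosh(S/(2a)) − 1) = 77.110666·(cosh(1.144290) − 1) = 56.239209
T_max/T_min = cosh(S/(2a)) = 1.729331

a=77.111 sag=56.239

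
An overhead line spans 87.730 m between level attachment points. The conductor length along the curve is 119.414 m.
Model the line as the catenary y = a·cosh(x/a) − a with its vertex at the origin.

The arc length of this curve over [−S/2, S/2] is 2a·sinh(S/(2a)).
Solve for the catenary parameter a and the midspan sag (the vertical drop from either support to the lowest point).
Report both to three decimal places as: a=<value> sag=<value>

seed: a₀ = √(S³/(24(L−S))) = √(87.730³/(24·31.684)) = 29.798649
iter 1: u=1.472047  f(a)=+3.615e+00  f'(a)=-2.624e+00  a ← 29.798649 − (+3.615e+00/-2.624e+00) = 31.176215
iter 2: u=1.407002  f(a)=+2.658e-01  f'(a)=-2.251e+00  a ← 31.176215 − (+2.658e-01/-2.251e+00) = 31.294280
iter 3: u=1.401694  f(a)=+1.689e-03  f'(a)=-2.223e+00  a ← 31.294280 − (+1.689e-03/-2.223e+00) = 31.295040
iter 4: u=1.401660  f(a)=+6.916e-08  f'(a)=-2.223e+00  a ← 31.295040 − (+6.916e-08/-2.223e+00) = 31.295040
iter 5: u=1.401660  f(a)=-1.421e-14  f'(a)=-2.223e+00  a ← 31.295040 − (-1.421e-14/-2.223e+00) = 31.295040
converged: |Δa| < 1e-12 after 5 iterations
sag = a·(cosh(S/(2a)) − 1) = 31.295040·(cosh(1.401660) − 1) = 36.116423
T_max/T_min = cosh(S/(2a)) = 2.154062

a=31.295 sag=36.116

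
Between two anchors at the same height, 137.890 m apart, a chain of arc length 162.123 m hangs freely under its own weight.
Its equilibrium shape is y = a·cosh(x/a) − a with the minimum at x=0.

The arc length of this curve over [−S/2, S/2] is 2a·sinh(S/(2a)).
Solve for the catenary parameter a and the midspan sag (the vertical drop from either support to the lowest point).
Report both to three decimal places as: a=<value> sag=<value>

a=68.844 sag=37.507

seed: a₀ = √(S³/(24(L−S))) = √(137.890³/(24·24.233)) = 67.141331
iter 1: u=1.026864  f(a)=+1.310e+00  f'(a)=-8.009e-01  a ← 67.141331 − (+1.310e+00/-8.009e-01) = 68.777230
iter 2: u=1.002439  f(a)=+4.941e-02  f'(a)=-7.415e-01  a ← 68.777230 − (+4.941e-02/-7.415e-01) = 68.843868
iter 3: u=1.001469  f(a)=+7.638e-05  f'(a)=-7.392e-01  a ← 68.843868 − (+7.638e-05/-7.392e-01) = 68.843971
iter 4: u=1.001468  f(a)=+1.831e-10  f'(a)=-7.392e-01  a ← 68.843971 − (+1.831e-10/-7.392e-01) = 68.843971
iter 5: u=1.001468  f(a)=+2.842e-14  f'(a)=-7.392e-01  a ← 68.843971 − (+2.842e-14/-7.392e-01) = 68.843971
converged: |Δa| < 1e-12 after 5 iterations
sag = a·(cosh(S/(2a)) − 1) = 68.843971·(cosh(1.001468) − 1) = 37.506671
T_max/T_min = cosh(S/(2a)) = 1.544807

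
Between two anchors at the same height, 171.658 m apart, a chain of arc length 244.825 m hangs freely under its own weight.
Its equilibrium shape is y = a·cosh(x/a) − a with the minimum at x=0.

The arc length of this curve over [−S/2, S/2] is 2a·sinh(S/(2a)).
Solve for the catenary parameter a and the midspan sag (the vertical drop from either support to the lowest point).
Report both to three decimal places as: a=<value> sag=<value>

seed: a₀ = √(S³/(24(L−S))) = √(171.658³/(24·73.167)) = 53.670152
iter 1: u=1.599194  f(a)=+9.946e+00  f'(a)=-3.491e+00  a ← 53.670152 − (+9.946e+00/-3.491e+00) = 56.519596
iter 2: u=1.518571  f(a)=+8.470e-01  f'(a)=-2.919e+00  a ← 56.519596 − (+8.470e-01/-2.919e+00) = 56.809746
iter 3: u=1.510815  f(a)=+7.406e-03  f'(a)=-2.868e+00  a ← 56.809746 − (+7.406e-03/-2.868e+00) = 56.812328
iter 4: u=1.510746  f(a)=+5.771e-07  f'(a)=-2.868e+00  a ← 56.812328 − (+5.771e-07/-2.868e+00) = 56.812328
iter 5: u=1.510746  f(a)=+0.000e+00  f'(a)=-2.868e+00  a ← 56.812328 − (+0.000e+00/-2.868e+00) = 56.812328
converged: |Δa| < 1e-12 after 5 iterations
sag = a·(cosh(S/(2a)) − 1) = 56.812328·(cosh(1.510746) − 1) = 78.141222
T_max/T_min = cosh(S/(2a)) = 2.375427

a=56.812 sag=78.141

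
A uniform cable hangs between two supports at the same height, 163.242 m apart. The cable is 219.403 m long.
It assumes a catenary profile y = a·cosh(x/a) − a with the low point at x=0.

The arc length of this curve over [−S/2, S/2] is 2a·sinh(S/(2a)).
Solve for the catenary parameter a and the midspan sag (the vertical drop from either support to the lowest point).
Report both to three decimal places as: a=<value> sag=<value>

seed: a₀ = √(S³/(24(L−S))) = √(163.242³/(24·56.161)) = 56.810004
iter 1: u=1.436736  f(a)=+6.090e+00  f'(a)=-2.417e+00  a ← 56.810004 − (+6.090e+00/-2.417e+00) = 59.329973
iter 2: u=1.375713  f(a)=+4.286e-01  f'(a)=-2.087e+00  a ← 59.329973 − (+4.286e-01/-2.087e+00) = 59.535324
iter 3: u=1.370968  f(a)=+2.479e-03  f'(a)=-2.063e+00  a ← 59.535324 − (+2.479e-03/-2.063e+00) = 59.536526
iter 4: u=1.370940  f(a)=+8.398e-08  f'(a)=-2.063e+00  a ← 59.536526 − (+8.398e-08/-2.063e+00) = 59.536526
iter 5: u=1.370940  f(a)=+2.842e-14  f'(a)=-2.063e+00  a ← 59.536526 − (+2.842e-14/-2.063e+00) = 59.536526
converged: |Δa| < 1e-12 after 5 iterations
sag = a·(cosh(S/(2a)) − 1) = 59.536526·(cosh(1.370940) − 1) = 65.279407
T_max/T_min = cosh(S/(2a)) = 2.096460

a=59.537 sag=65.279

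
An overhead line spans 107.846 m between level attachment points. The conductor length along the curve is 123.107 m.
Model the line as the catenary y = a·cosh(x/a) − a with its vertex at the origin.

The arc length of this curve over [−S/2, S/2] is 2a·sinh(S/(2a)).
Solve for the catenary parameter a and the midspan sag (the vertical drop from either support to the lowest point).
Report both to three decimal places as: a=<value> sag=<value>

a=59.724 sag=26.042

seed: a₀ = √(S³/(24(L−S))) = √(107.846³/(24·15.261)) = 58.520624
iter 1: u=0.921436  f(a)=+6.611e-01  f'(a)=-5.672e-01  a ← 58.520624 − (+6.611e-01/-5.672e-01) = 59.686187
iter 2: u=0.903442  f(a)=+2.027e-02  f'(a)=-5.329e-01  a ← 59.686187 − (+2.027e-02/-5.329e-01) = 59.724220
iter 3: u=0.902867  f(a)=+2.038e-05  f'(a)=-5.318e-01  a ← 59.724220 − (+2.038e-05/-5.318e-01) = 59.724258
iter 4: u=0.902866  f(a)=+2.065e-11  f'(a)=-5.318e-01  a ← 59.724258 − (+2.065e-11/-5.318e-01) = 59.724258
converged: |Δa| < 1e-12 after 4 iterations
sag = a·(cosh(S/(2a)) − 1) = 59.724258·(cosh(0.902866) − 1) = 26.041821
T_max/T_min = cosh(S/(2a)) = 1.436034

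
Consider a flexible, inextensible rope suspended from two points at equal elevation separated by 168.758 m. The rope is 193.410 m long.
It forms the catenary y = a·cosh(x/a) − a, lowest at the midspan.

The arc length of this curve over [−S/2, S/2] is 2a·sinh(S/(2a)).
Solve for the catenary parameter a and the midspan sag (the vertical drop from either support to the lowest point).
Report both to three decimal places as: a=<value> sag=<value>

seed: a₀ = √(S³/(24(L−S))) = √(168.758³/(24·24.652)) = 90.129063
iter 1: u=0.936202  f(a)=+1.103e+00  f'(a)=-5.965e-01  a ← 90.129063 − (+1.103e+00/-5.965e-01) = 91.978427
iter 2: u=0.917378  f(a)=+3.487e-02  f'(a)=-5.593e-01  a ← 91.978427 − (+3.487e-02/-5.593e-01) = 92.040766
iter 3: u=0.916757  f(a)=+3.736e-05  f'(a)=-5.581e-01  a ← 92.040766 − (+3.736e-05/-5.581e-01) = 92.040833
iter 4: u=0.916756  f(a)=+4.297e-11  f'(a)=-5.581e-01  a ← 92.040833 − (+4.297e-11/-5.581e-01) = 92.040833
converged: |Δa| < 1e-12 after 4 iterations
sag = a·(cosh(S/(2a)) − 1) = 92.040833·(cosh(0.916756) − 1) = 41.463369
T_max/T_min = cosh(S/(2a)) = 1.450489

a=92.041 sag=41.463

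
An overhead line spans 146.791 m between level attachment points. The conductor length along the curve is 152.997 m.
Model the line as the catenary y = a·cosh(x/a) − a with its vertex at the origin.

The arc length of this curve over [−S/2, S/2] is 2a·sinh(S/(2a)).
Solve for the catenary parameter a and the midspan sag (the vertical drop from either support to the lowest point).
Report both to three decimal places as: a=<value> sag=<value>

a=146.641 sag=18.754

seed: a₀ = √(S³/(24(L−S))) = √(146.791³/(24·6.206)) = 145.726199
iter 1: u=0.503653  f(a)=+7.919e-02  f'(a)=-8.735e-02  a ← 145.726199 − (+7.919e-02/-8.735e-02) = 146.632742
iter 2: u=0.500540  f(a)=+7.450e-04  f'(a)=-8.572e-02  a ← 146.632742 − (+7.450e-04/-8.572e-02) = 146.641434
iter 3: u=0.500510  f(a)=+6.734e-08  f'(a)=-8.570e-02  a ← 146.641434 − (+6.734e-08/-8.570e-02) = 146.641435
iter 4: u=0.500510  f(a)=+2.842e-14  f'(a)=-8.570e-02  a ← 146.641435 − (+2.842e-14/-8.570e-02) = 146.641435
converged: |Δa| < 1e-12 after 4 iterations
sag = a·(cosh(S/(2a)) − 1) = 146.641435·(cosh(0.500510) − 1) = 18.754245
T_max/T_min = cosh(S/(2a)) = 1.127892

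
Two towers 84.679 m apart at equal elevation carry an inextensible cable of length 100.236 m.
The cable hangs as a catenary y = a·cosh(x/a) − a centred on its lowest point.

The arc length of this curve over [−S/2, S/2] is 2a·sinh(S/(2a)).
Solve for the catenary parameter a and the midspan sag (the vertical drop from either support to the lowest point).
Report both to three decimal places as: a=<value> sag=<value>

seed: a₀ = √(S³/(24(L−S))) = √(84.679³/(24·15.557)) = 40.326918
iter 1: u=1.049907  f(a)=+8.803e-01  f'(a)=-8.600e-01  a ← 40.326918 − (+8.803e-01/-8.600e-01) = 41.350487
iter 2: u=1.023918  f(a)=+3.463e-02  f'(a)=-7.935e-01  a ← 41.350487 − (+3.463e-02/-7.935e-01) = 41.394125
iter 3: u=1.022838  f(a)=+5.845e-05  f'(a)=-7.909e-01  a ← 41.394125 − (+5.845e-05/-7.909e-01) = 41.394199
iter 4: u=1.022837  f(a)=+1.671e-10  f'(a)=-7.909e-01  a ← 41.394199 − (+1.671e-10/-7.909e-01) = 41.394199
iter 5: u=1.022837  f(a)=+1.421e-14  f'(a)=-7.909e-01  a ← 41.394199 − (+1.421e-14/-7.909e-01) = 41.394199
converged: |Δa| < 1e-12 after 5 iterations
sag = a·(cosh(S/(2a)) − 1) = 41.394199·(cosh(1.022837) − 1) = 23.608060
T_max/T_min = cosh(S/(2a)) = 1.570323

a=41.394 sag=23.608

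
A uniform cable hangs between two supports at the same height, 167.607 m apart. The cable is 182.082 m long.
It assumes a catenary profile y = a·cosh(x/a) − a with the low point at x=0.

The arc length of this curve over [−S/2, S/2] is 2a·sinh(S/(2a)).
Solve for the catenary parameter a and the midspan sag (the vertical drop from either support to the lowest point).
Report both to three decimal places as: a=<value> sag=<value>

a=117.898 sag=31.060

seed: a₀ = √(S³/(24(L−S))) = √(167.607³/(24·14.475)) = 116.418855
iter 1: u=0.719845  f(a)=+3.797e-01  f'(a)=-2.618e-01  a ← 116.418855 − (+3.797e-01/-2.618e-01) = 117.869177
iter 2: u=0.710987  f(a)=+7.212e-03  f'(a)=-2.519e-01  a ← 117.869177 − (+7.212e-03/-2.519e-01) = 117.897802
iter 3: u=0.710815  f(a)=+2.714e-06  f'(a)=-2.517e-01  a ← 117.897802 − (+2.714e-06/-2.517e-01) = 117.897813
iter 4: u=0.710815  f(a)=+4.263e-13  f'(a)=-2.517e-01  a ← 117.897813 − (+4.263e-13/-2.517e-01) = 117.897813
converged: |Δa| < 1e-12 after 4 iterations
sag = a·(cosh(S/(2a)) − 1) = 117.897813·(cosh(0.710815) − 1) = 31.059758
T_max/T_min = cosh(S/(2a)) = 1.263446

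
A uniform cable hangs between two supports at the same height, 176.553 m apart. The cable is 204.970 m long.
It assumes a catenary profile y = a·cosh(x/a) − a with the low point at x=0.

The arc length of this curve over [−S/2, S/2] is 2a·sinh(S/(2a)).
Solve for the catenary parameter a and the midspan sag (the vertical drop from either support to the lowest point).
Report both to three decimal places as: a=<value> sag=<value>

seed: a₀ = √(S³/(24(L−S))) = √(176.553³/(24·28.417)) = 89.829280
iter 1: u=0.982714  f(a)=+1.404e+00  f'(a)=-6.959e-01  a ← 89.829280 − (+1.404e+00/-6.959e-01) = 91.846897
iter 2: u=0.961127  f(a)=+4.870e-02  f'(a)=-6.484e-01  a ← 91.846897 − (+4.870e-02/-6.484e-01) = 91.922004
iter 3: u=0.960341  f(a)=+6.325e-05  f'(a)=-6.467e-01  a ← 91.922004 − (+6.325e-05/-6.467e-01) = 91.922101
iter 4: u=0.960340  f(a)=+1.070e-10  f'(a)=-6.467e-01  a ← 91.922101 − (+1.070e-10/-6.467e-01) = 91.922101
iter 5: u=0.960340  f(a)=+5.684e-14  f'(a)=-6.467e-01  a ← 91.922101 − (+5.684e-14/-6.467e-01) = 91.922101
converged: |Δa| < 1e-12 after 5 iterations
sag = a·(cosh(S/(2a)) − 1) = 91.922101·(cosh(0.960340) − 1) = 45.747241
T_max/T_min = cosh(S/(2a)) = 1.497674

a=91.922 sag=45.747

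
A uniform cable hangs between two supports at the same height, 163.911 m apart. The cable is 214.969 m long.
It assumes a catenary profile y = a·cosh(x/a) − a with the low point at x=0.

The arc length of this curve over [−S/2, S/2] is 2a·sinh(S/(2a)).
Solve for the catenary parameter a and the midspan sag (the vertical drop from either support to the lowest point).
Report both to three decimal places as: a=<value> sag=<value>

a=62.570 sag=61.800

seed: a₀ = √(S³/(24(L−S))) = √(163.911³/(24·51.058)) = 59.947990
iter 1: u=1.367110  f(a)=+4.989e+00  f'(a)=-2.044e+00  a ← 59.947990 − (+4.989e+00/-2.044e+00) = 62.389193
iter 2: u=1.313617  f(a)=+3.209e-01  f'(a)=-1.789e+00  a ← 62.389193 − (+3.209e-01/-1.789e+00) = 62.568640
iter 3: u=1.309849  f(a)=+1.530e-03  f'(a)=-1.772e+00  a ← 62.568640 − (+1.530e-03/-1.772e+00) = 62.569504
iter 4: u=1.309831  f(a)=+3.514e-08  f'(a)=-1.771e+00  a ← 62.569504 − (+3.514e-08/-1.771e+00) = 62.569504
iter 5: u=1.309831  f(a)=+2.842e-14  f'(a)=-1.771e+00  a ← 62.569504 − (+2.842e-14/-1.771e+00) = 62.569504
converged: |Δa| < 1e-12 after 5 iterations
sag = a·(cosh(S/(2a)) − 1) = 62.569504·(cosh(1.309831) − 1) = 61.800350
T_max/T_min = cosh(S/(2a)) = 1.987707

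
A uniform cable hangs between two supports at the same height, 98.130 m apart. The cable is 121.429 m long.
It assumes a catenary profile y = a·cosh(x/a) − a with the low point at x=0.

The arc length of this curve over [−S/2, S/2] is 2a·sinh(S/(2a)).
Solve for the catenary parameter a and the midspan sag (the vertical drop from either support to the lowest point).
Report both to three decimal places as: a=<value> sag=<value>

a=42.499 sag=31.612

seed: a₀ = √(S³/(24(L−S))) = √(98.130³/(24·23.299)) = 41.108198
iter 1: u=1.193558  f(a)=+1.717e+00  f'(a)=-1.303e+00  a ← 41.108198 − (+1.717e+00/-1.303e+00) = 42.425444
iter 2: u=1.156499  f(a)=+8.598e-02  f'(a)=-1.176e+00  a ← 42.425444 − (+8.598e-02/-1.176e+00) = 42.498565
iter 3: u=1.154510  f(a)=+2.408e-04  f'(a)=-1.169e+00  a ← 42.498565 − (+2.408e-04/-1.169e+00) = 42.498771
iter 4: u=1.154504  f(a)=+1.900e-09  f'(a)=-1.169e+00  a ← 42.498771 − (+1.900e-09/-1.169e+00) = 42.498771
iter 5: u=1.154504  f(a)=+0.000e+00  f'(a)=-1.169e+00  a ← 42.498771 − (+0.000e+00/-1.169e+00) = 42.498771
converged: |Δa| < 1e-12 after 5 iterations
sag = a·(cosh(S/(2a)) − 1) = 42.498771·(cosh(1.154504) − 1) = 31.611930
T_max/T_min = cosh(S/(2a)) = 1.743832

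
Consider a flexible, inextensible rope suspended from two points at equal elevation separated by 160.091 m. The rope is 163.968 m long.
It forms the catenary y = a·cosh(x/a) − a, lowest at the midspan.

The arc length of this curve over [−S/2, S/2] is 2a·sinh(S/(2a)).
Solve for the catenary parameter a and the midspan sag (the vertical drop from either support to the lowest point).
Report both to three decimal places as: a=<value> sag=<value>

seed: a₀ = √(S³/(24(L−S))) = √(160.091³/(24·3.877)) = 209.989150
iter 1: u=0.381189  f(a)=+2.826e-02  f'(a)=-3.747e-02  a ← 209.989150 − (+2.826e-02/-3.747e-02) = 210.743586
iter 2: u=0.379824  f(a)=+1.531e-04  f'(a)=-3.706e-02  a ← 210.743586 − (+1.531e-04/-3.706e-02) = 210.747715
iter 3: u=0.379817  f(a)=+4.542e-09  f'(a)=-3.706e-02  a ← 210.747715 − (+4.542e-09/-3.706e-02) = 210.747716
iter 4: u=0.379817  f(a)=+0.000e+00  f'(a)=-3.706e-02  a ← 210.747716 − (+0.000e+00/-3.706e-02) = 210.747716
converged: |Δa| < 1e-12 after 4 iterations
sag = a·(cosh(S/(2a)) − 1) = 210.747716·(cosh(0.379817) − 1) = 15.384935
T_max/T_min = cosh(S/(2a)) = 1.073002

a=210.748 sag=15.385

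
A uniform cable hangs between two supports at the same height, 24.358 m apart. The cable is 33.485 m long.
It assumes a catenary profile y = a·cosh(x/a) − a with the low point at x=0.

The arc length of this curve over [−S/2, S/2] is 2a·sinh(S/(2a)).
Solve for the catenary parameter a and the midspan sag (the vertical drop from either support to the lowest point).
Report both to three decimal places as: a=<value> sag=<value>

seed: a₀ = √(S³/(24(L−S))) = √(24.358³/(24·9.127)) = 8.122557
iter 1: u=1.499405  f(a)=+1.083e+00  f'(a)=-2.795e+00  a ← 8.122557 − (+1.083e+00/-2.795e+00) = 8.509925
iter 2: u=1.431152  f(a)=+8.227e-02  f'(a)=-2.385e+00  a ← 8.509925 − (+8.227e-02/-2.385e+00) = 8.544420
iter 3: u=1.425375  f(a)=+5.613e-04  f'(a)=-2.352e+00  a ← 8.544420 − (+5.613e-04/-2.352e+00) = 8.544659
iter 4: u=1.425335  f(a)=+2.653e-08  f'(a)=-2.352e+00  a ← 8.544659 − (+2.653e-08/-2.352e+00) = 8.544659
iter 5: u=1.425335  f(a)=+0.000e+00  f'(a)=-2.352e+00  a ← 8.544659 − (+0.000e+00/-2.352e+00) = 8.544659
converged: |Δa| < 1e-12 after 5 iterations
sag = a·(cosh(S/(2a)) − 1) = 8.544659·(cosh(1.425335) − 1) = 10.252216
T_max/T_min = cosh(S/(2a)) = 2.199839

a=8.545 sag=10.252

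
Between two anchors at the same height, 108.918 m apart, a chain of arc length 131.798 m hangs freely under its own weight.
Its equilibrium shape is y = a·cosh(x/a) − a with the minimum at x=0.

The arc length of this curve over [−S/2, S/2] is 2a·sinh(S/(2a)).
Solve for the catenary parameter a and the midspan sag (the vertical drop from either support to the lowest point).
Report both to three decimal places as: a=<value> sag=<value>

a=49.968 sag=32.733

seed: a₀ = √(S³/(24(L−S))) = √(108.918³/(24·22.880)) = 48.508278
iter 1: u=1.122674  f(a)=+1.486e+00  f'(a)=-1.068e+00  a ← 48.508278 − (+1.486e+00/-1.068e+00) = 49.899962
iter 2: u=1.091364  f(a)=+6.635e-02  f'(a)=-9.743e-01  a ← 49.899962 − (+6.635e-02/-9.743e-01) = 49.968058
iter 3: u=1.089876  f(a)=+1.460e-04  f'(a)=-9.700e-01  a ← 49.968058 − (+1.460e-04/-9.700e-01) = 49.968208
iter 4: u=1.089873  f(a)=+7.098e-10  f'(a)=-9.700e-01  a ← 49.968208 − (+7.098e-10/-9.700e-01) = 49.968208
iter 5: u=1.089873  f(a)=-2.842e-14  f'(a)=-9.700e-01  a ← 49.968208 − (-2.842e-14/-9.700e-01) = 49.968208
converged: |Δa| < 1e-12 after 5 iterations
sag = a·(cosh(S/(2a)) − 1) = 49.968208·(cosh(1.089873) − 1) = 32.733062
T_max/T_min = cosh(S/(2a)) = 1.655078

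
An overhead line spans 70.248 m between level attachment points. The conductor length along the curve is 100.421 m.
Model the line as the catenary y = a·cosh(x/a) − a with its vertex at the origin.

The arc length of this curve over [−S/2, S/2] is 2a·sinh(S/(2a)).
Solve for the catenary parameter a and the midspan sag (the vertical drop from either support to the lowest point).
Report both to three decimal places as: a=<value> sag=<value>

a=23.169 sag=32.129

seed: a₀ = √(S³/(24(L−S))) = √(70.248³/(24·30.173)) = 21.879434
iter 1: u=1.605343  f(a)=+4.135e+00  f'(a)=-3.538e+00  a ← 21.879434 − (+4.135e+00/-3.538e+00) = 23.048403
iter 2: u=1.523923  f(a)=+3.545e-01  f'(a)=-2.955e+00  a ← 23.048403 − (+3.545e-01/-2.955e+00) = 23.168391
iter 3: u=1.516031  f(a)=+3.146e-03  f'(a)=-2.903e+00  a ← 23.168391 − (+3.146e-03/-2.903e+00) = 23.169474
iter 4: u=1.515960  f(a)=+2.525e-07  f'(a)=-2.902e+00  a ← 23.169474 − (+2.525e-07/-2.902e+00) = 23.169474
iter 5: u=1.515960  f(a)=-2.842e-14  f'(a)=-2.902e+00  a ← 23.169474 − (-2.842e-14/-2.902e+00) = 23.169474
converged: |Δa| < 1e-12 after 5 iterations
sag = a·(cosh(S/(2a)) − 1) = 23.169474·(cosh(1.515960) − 1) = 32.128978
T_max/T_min = cosh(S/(2a)) = 2.386694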